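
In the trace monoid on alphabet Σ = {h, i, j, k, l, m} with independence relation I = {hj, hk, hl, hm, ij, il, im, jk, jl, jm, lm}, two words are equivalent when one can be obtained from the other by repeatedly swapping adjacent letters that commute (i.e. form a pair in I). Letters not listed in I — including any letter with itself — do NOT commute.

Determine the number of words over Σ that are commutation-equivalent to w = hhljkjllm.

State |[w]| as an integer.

2268

0(h) covers ∅
1(h) covers 0:h
2(l) covers ∅
3(j) covers ∅
4(k) covers 2:l
5(j) covers 3:j
6(l) covers 4:k
7(l) covers 6:l
8(m) covers 4:k
floor of heap: 0:h, 2:l, 3:j
completions by unplaced set U, small U first (add the entries for U minus each lowest piece of U):
  |U|=1: {1}:1  {5}:1  {7}:1  {8}:1
  |U|=2: {0,1}:1  {1,5}:2  {1,7}:2  {1,8}:2  {3,5}:1  {5,7}:2  {5,8}:2  {6,7}:1  {7,8}:2
  |U|=3: {0,1,5}:3  {0,1,7}:3  {0,1,8}:3  {1,3,5}:3  {1,5,7}:6  {1,5,8}:6  {1,6,7}:3  {1,7,8}:6  {3,5,7}:3  {3,5,8}:3  {5,6,7}:3  {5,7,8}:6  {6,7,8}:3
  |U|=4: {0,1,3,5}:6  {0,1,5,7}:12  {0,1,5,8}:12  {0,1,6,7}:6  {0,1,7,8}:12  {1,3,5,7}:12  {1,3,5,8}:12  {1,5,6,7}:12  {1,5,7,8}:24  {1,6,7,8}:12  {3,5,6,7}:6  {3,5,7,8}:12  {4,6,7,8}:3  {5,6,7,8}:12
  |U|=5: {0,1,3,5,7}:30  {0,1,3,5,8}:30  {0,1,5,6,7}:30  {0,1,5,7,8}:60  {0,1,6,7,8}:30  {1,3,5,6,7}:30  {1,3,5,7,8}:60  {1,4,6,7,8}:15  {1,5,6,7,8}:60  {2,4,6,7,8}:3  {3,5,6,7,8}:30  {4,5,6,7,8}:15
  |U|=6: {0,1,3,5,6,7}:90  {0,1,3,5,7,8}:180  {0,1,4,6,7,8}:45  {0,1,5,6,7,8}:180  {1,2,4,6,7,8}:18  {1,3,5,6,7,8}:180  {1,4,5,6,7,8}:90  {2,4,5,6,7,8}:18  {3,4,5,6,7,8}:45
  |U|=7: {0,1,2,4,6,7,8}:63  {0,1,3,5,6,7,8}:630  {0,1,4,5,6,7,8}:315  {1,2,4,5,6,7,8}:126  {1,3,4,5,6,7,8}:315  {2,3,4,5,6,7,8}:63
  start at 0(h): 504
  start at 2(l): 1260
  start at 3(j): 504
sum over floor = 2268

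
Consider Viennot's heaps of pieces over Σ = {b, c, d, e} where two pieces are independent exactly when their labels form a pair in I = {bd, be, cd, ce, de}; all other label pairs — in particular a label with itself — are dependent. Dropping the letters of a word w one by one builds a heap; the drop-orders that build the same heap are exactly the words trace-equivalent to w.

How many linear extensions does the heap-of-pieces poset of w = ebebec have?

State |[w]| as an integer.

#0=e has no predecessor
#1=b has no predecessor
#2=e depends on [0:e]
#3=b depends on [1:b]
#4=e depends on [2:e]
#5=c depends on [3:b]
sources: [0:e, 1:b]
N(rest) = Σ N(rest − s) over sources s of rest; N(one piece) = 1:
  size 1 → [4]=1  [5]=1
  size 2 → [2,4]=1  [3,5]=1  [4,5]=2
  size 3 → [0,2,4]=1  [1,3,5]=1  [2,4,5]=3  [3,4,5]=3
  size 4 → [0,2,4,5]=4  [1,3,4,5]=4  [2,3,4,5]=6
  first=0(e) contributes 10
  first=1(b) contributes 10
|[w]| = 20

20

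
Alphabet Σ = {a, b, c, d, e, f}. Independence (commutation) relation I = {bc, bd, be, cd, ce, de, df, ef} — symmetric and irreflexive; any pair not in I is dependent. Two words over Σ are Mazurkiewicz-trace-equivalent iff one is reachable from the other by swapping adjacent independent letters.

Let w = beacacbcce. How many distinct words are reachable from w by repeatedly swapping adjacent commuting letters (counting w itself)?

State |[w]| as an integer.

40

piece 0:b — minimal
piece 1:e — minimal
piece 2:a rests on {0:b, 1:e}
piece 3:c rests on {2:a}
piece 4:a rests on {3:c}
piece 5:c rests on {4:a}
piece 6:b rests on {4:a}
piece 7:c rests on {5:c}
piece 8:c rests on {7:c}
piece 9:e rests on {4:a}
minimal pieces: {0:b, 1:e}
ways to finish when only these pieces remain (= sum over removing one remaining piece with nothing left below it):
  1 left: {6}→1  {8}→1  {9}→1
  2 left: {6,8}→2  {6,9}→2  {7,8}→1  {8,9}→2
  3 left: {5,7,8}→1  {6,7,8}→3  {6,8,9}→6  {7,8,9}→3
  4 left: {5,6,7,8}→4  {5,7,8,9}→4  {6,7,8,9}→12
  5 left: {5,6,7,8,9}→20
  6 left: {4,5,6,7,8,9}→20
  7 left: {3,4,5,6,7,8,9}→20
  8 left: {2,3,4,5,6,7,8,9}→20
  placing 0:b first → 20 extensions
  placing 1:e first → 20 extensions
total linear extensions = 40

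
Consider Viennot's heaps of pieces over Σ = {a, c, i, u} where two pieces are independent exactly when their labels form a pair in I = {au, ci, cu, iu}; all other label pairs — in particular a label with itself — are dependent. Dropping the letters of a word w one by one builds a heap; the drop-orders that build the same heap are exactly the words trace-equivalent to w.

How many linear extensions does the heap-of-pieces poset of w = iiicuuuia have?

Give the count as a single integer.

420

drop 0:i onto floor
drop 1:i onto {0:i}
drop 2:i onto {1:i}
drop 3:c onto floor
drop 4:u onto floor
drop 5:u onto {4:u}
drop 6:u onto {5:u}
drop 7:i onto {2:i}
drop 8:a onto {3:c, 7:i}
ground layer = {0:i, 3:c, 4:u}
drop-orders for the pieces not yet dropped (sum over which currently-grounded one goes next):
  1 to go: {6} 1  {8} 1
  2 to go: {3,8} 1  {5,6} 1  {6,8} 2  {7,8} 1
  3 to go: {2,7,8} 1  {3,6,8} 3  {3,7,8} 2  {4,5,6} 1  {5,6,8} 3  {6,7,8} 3
  4 to go: {1,2,7,8} 1  {2,3,7,8} 3  {2,6,7,8} 4  {3,5,6,8} 6  {3,6,7,8} 8  {4,5,6,8} 4  {5,6,7,8} 6
  5 to go: {0,1,2,7,8} 1  {1,2,3,7,8} 4  {1,2,6,7,8} 5  {2,3,6,7,8} 15  {2,5,6,7,8} 10  {3,4,5,6,8} 10  {3,5,6,7,8} 20  {4,5,6,7,8} 10
  6 to go: {0,1,2,3,7,8} 5  {0,1,2,6,7,8} 6  {1,2,3,6,7,8} 24  {1,2,5,6,7,8} 15  {2,3,5,6,7,8} 45  {2,4,5,6,7,8} 20  {3,4,5,6,7,8} 40
  7 to go: {0,1,2,3,6,7,8} 35  {0,1,2,5,6,7,8} 21  {1,2,3,5,6,7,8} 84  {1,2,4,5,6,7,8} 35  {2,3,4,5,6,7,8} 105
  if 0:i drops first: 224 orders
  if 3:c drops first: 56 orders
  if 4:u drops first: 140 orders
heap linearizations: 420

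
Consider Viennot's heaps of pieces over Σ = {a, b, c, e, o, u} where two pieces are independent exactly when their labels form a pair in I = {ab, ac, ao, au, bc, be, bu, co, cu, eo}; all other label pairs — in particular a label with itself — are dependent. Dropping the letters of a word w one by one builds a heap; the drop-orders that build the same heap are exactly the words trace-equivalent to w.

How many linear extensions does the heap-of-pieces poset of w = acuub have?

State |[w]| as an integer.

#0=a has no predecessor
#1=c has no predecessor
#2=u has no predecessor
#3=u depends on [2:u]
#4=b has no predecessor
sources: [0:a, 1:c, 2:u, 4:b]
N(rest) = Σ N(rest − s) over sources s of rest; N(one piece) = 1:
  size 1 → [0]=1  [1]=1  [3]=1  [4]=1
  size 2 → [0,1]=2  [0,3]=2  [0,4]=2  [1,3]=2  [1,4]=2  [2,3]=1  [3,4]=2
  size 3 → [0,1,3]=6  [0,1,4]=6  [0,2,3]=3  [0,3,4]=6  [1,2,3]=3  [1,3,4]=6  [2,3,4]=3
  first=0(a) contributes 12
  first=1(c) contributes 12
  first=2(u) contributes 24
  first=4(b) contributes 12
|[w]| = 60

60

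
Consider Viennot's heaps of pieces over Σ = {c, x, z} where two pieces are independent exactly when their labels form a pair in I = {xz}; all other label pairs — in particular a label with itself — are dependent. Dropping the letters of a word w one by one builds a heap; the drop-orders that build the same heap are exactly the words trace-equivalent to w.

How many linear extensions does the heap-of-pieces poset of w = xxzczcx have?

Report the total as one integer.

#0=x has no predecessor
#1=x depends on [0:x]
#2=z has no predecessor
#3=c depends on [1:x, 2:z]
#4=z depends on [3:c]
#5=c depends on [4:z]
#6=x depends on [5:c]
sources: [0:x, 2:z]
N(rest) = Σ N(rest − s) over sources s of rest; N(one piece) = 1:
  size 1 → [6]=1
  size 2 → [5,6]=1
  size 3 → [4,5,6]=1
  size 4 → [3,4,5,6]=1
  size 5 → [1,3,4,5,6]=1  [2,3,4,5,6]=1
  first=0(x) contributes 2
  first=2(z) contributes 1
|[w]| = 3

3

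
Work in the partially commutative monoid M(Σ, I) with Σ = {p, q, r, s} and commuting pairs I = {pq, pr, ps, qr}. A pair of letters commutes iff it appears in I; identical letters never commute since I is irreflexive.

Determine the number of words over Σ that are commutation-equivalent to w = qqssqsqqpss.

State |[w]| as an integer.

0(q) covers ∅
1(q) covers 0:q
2(s) covers 1:q
3(s) covers 2:s
4(q) covers 3:s
5(s) covers 4:q
6(q) covers 5:s
7(q) covers 6:q
8(p) covers ∅
9(s) covers 7:q
10(s) covers 9:s
floor of heap: 0:q, 8:p
completions by unplaced set U, small U first (add the entries for U minus each lowest piece of U):
  |U|=1: {8}:1  {10}:1
  |U|=2: {8,10}:2  {9,10}:1
  |U|=3: {7,9,10}:1  {8,9,10}:3
  |U|=4: {6,7,9,10}:1  {7,8,9,10}:4
  |U|=5: {5,6,7,9,10}:1  {6,7,8,9,10}:5
  |U|=6: {4,5,6,7,9,10}:1  {5,6,7,8,9,10}:6
  |U|=7: {3,4,5,6,7,9,10}:1  {4,5,6,7,8,9,10}:7
  |U|=8: {2,3,4,5,6,7,9,10}:1  {3,4,5,6,7,8,9,10}:8
  |U|=9: {1,2,3,4,5,6,7,9,10}:1  {2,3,4,5,6,7,8,9,10}:9
  start at 0(q): 10
  start at 8(p): 1
sum over floor = 11

11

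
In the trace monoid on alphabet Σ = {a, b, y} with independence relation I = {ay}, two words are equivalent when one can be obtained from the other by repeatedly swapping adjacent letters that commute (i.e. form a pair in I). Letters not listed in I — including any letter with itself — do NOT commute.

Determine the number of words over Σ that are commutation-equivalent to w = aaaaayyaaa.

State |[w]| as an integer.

45

#0=a has no predecessor
#1=a depends on [0:a]
#2=a depends on [1:a]
#3=a depends on [2:a]
#4=a depends on [3:a]
#5=y has no predecessor
#6=y depends on [5:y]
#7=a depends on [4:a]
#8=a depends on [7:a]
#9=a depends on [8:a]
sources: [0:a, 5:y]
N(rest) = Σ N(rest − s) over sources s of rest; N(one piece) = 1:
  size 1 → [6]=1  [9]=1
  size 2 → [5,6]=1  [6,9]=2  [8,9]=1
  size 3 → [5,6,9]=3  [6,8,9]=3  [7,8,9]=1
  size 4 → [4,7,8,9]=1  [5,6,8,9]=6  [6,7,8,9]=4
  size 5 → [3,4,7,8,9]=1  [4,6,7,8,9]=5  [5,6,7,8,9]=10
  size 6 → [2,3,4,7,8,9]=1  [3,4,6,7,8,9]=6  [4,5,6,7,8,9]=15
  size 7 → [1,2,3,4,7,8,9]=1  [2,3,4,6,7,8,9]=7  [3,4,5,6,7,8,9]=21
  size 8 → [0,1,2,3,4,7,8,9]=1  [1,2,3,4,6,7,8,9]=8  [2,3,4,5,6,7,8,9]=28
  first=0(a) contributes 36
  first=5(y) contributes 9
|[w]| = 45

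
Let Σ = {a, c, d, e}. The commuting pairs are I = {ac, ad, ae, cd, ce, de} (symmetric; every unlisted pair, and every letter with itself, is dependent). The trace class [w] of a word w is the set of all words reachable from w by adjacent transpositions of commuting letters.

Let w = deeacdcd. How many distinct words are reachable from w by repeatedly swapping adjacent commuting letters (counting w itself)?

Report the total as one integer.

#0=d has no predecessor
#1=e has no predecessor
#2=e depends on [1:e]
#3=a has no predecessor
#4=c has no predecessor
#5=d depends on [0:d]
#6=c depends on [4:c]
#7=d depends on [5:d]
sources: [0:d, 1:e, 3:a, 4:c]
N(rest) = Σ N(rest − s) over sources s of rest; N(one piece) = 1:
  size 1 → [2]=1  [3]=1  [6]=1  [7]=1
  size 2 → [1,2]=1  [2,3]=2  [2,6]=2  [2,7]=2  [3,6]=2  [3,7]=2  [4,6]=1  [5,7]=1  [6,7]=2
  size 3 → [0,5,7]=1  [1,2,3]=3  [1,2,6]=3  [1,2,7]=3  [2,3,6]=6  [2,3,7]=6  [2,4,6]=3  [2,5,7]=3  [2,6,7]=6  [3,4,6]=3  [3,5,7]=3  [3,6,7]=6  [4,6,7]=3  [5,6,7]=3
  size 4 → [0,2,5,7]=4  [0,3,5,7]=4  [0,5,6,7]=4  [1,2,3,6]=12  [1,2,3,7]=12  [1,2,4,6]=6  [1,2,5,7]=6  [1,2,6,7]=12  [2,3,4,6]=12  [2,3,5,7]=12  [2,3,6,7]=24  [2,4,6,7]=12  [2,5,6,7]=12  [3,4,6,7]=12  [3,5,6,7]=12  [4,5,6,7]=6
  size 5 → [0,1,2,5,7]=10  [0,2,3,5,7]=20  [0,2,5,6,7]=20  [0,3,5,6,7]=20  [0,4,5,6,7]=10  [1,2,3,4,6]=30  [1,2,3,5,7]=30  [1,2,3,6,7]=60  [1,2,4,6,7]=30  [1,2,5,6,7]=30  [2,3,4,6,7]=60  [2,3,5,6,7]=60  [2,4,5,6,7]=30  [3,4,5,6,7]=30
  size 6 → [0,1,2,3,5,7]=60  [0,1,2,5,6,7]=60  [0,2,3,5,6,7]=120  [0,2,4,5,6,7]=60  [0,3,4,5,6,7]=60  [1,2,3,4,6,7]=180  [1,2,3,5,6,7]=180  [1,2,4,5,6,7]=90  [2,3,4,5,6,7]=180
  first=0(d) contributes 630
  first=1(e) contributes 420
  first=3(a) contributes 210
  first=4(c) contributes 420
|[w]| = 1680

1680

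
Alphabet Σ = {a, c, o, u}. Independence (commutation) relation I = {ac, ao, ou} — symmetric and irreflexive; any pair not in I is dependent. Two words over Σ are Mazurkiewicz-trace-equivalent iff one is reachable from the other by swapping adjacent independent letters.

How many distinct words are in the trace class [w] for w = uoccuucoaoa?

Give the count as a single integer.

20

#0=u has no predecessor
#1=o has no predecessor
#2=c depends on [0:u, 1:o]
#3=c depends on [2:c]
#4=u depends on [3:c]
#5=u depends on [4:u]
#6=c depends on [5:u]
#7=o depends on [6:c]
#8=a depends on [5:u]
#9=o depends on [7:o]
#10=a depends on [8:a]
sources: [0:u, 1:o]
N(rest) = Σ N(rest − s) over sources s of rest; N(one piece) = 1:
  size 1 → [9]=1  [10]=1
  size 2 → [7,9]=1  [8,10]=1  [9,10]=2
  size 3 → [6,7,9]=1  [7,9,10]=3  [8,9,10]=3
  size 4 → [6,7,9,10]=4  [7,8,9,10]=6
  size 5 → [6,7,8,9,10]=10
  size 6 → [5,6,7,8,9,10]=10
  size 7 → [4,5,6,7,8,9,10]=10
  size 8 → [3,4,5,6,7,8,9,10]=10
  size 9 → [2,3,4,5,6,7,8,9,10]=10
  first=0(u) contributes 10
  first=1(o) contributes 10
|[w]| = 20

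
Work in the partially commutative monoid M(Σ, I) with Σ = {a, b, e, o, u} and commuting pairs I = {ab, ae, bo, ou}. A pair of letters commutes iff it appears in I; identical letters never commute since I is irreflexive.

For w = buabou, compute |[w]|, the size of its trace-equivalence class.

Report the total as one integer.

5

#0=b has no predecessor
#1=u depends on [0:b]
#2=a depends on [1:u]
#3=b depends on [1:u]
#4=o depends on [2:a]
#5=u depends on [2:a, 3:b]
sources: [0:b]
N(rest) = Σ N(rest − s) over sources s of rest; N(one piece) = 1:
  size 1 → [4]=1  [5]=1
  size 2 → [3,5]=1  [4,5]=2
  size 3 → [2,4,5]=2  [3,4,5]=3
  size 4 → [2,3,4,5]=5
  first=0(b) contributes 5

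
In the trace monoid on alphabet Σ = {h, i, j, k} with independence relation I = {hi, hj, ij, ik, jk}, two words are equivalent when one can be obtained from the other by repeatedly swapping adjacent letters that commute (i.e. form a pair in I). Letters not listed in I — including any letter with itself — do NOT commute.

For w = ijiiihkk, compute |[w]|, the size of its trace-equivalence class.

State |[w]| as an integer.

0(i) covers ∅
1(j) covers ∅
2(i) covers 0:i
3(i) covers 2:i
4(i) covers 3:i
5(h) covers ∅
6(k) covers 5:h
7(k) covers 6:k
floor of heap: 0:i, 1:j, 5:h
completions by unplaced set U, small U first (add the entries for U minus each lowest piece of U):
  |U|=1: {1}:1  {4}:1  {7}:1
  |U|=2: {1,4}:2  {1,7}:2  {3,4}:1  {4,7}:2  {6,7}:1
  |U|=3: {1,3,4}:3  {1,4,7}:6  {1,6,7}:3  {2,3,4}:1  {3,4,7}:3  {4,6,7}:3  {5,6,7}:1
  |U|=4: {0,2,3,4}:1  {1,2,3,4}:4  {1,3,4,7}:12  {1,4,6,7}:12  {1,5,6,7}:4  {2,3,4,7}:4  {3,4,6,7}:6  {4,5,6,7}:4
  |U|=5: {0,1,2,3,4}:5  {0,2,3,4,7}:5  {1,2,3,4,7}:20  {1,3,4,6,7}:30  {1,4,5,6,7}:20  {2,3,4,6,7}:10  {3,4,5,6,7}:10
  |U|=6: {0,1,2,3,4,7}:30  {0,2,3,4,6,7}:15  {1,2,3,4,6,7}:60  {1,3,4,5,6,7}:60  {2,3,4,5,6,7}:20
  start at 0(i): 140
  start at 1(j): 35
  start at 5(h): 105
sum over floor = 280

280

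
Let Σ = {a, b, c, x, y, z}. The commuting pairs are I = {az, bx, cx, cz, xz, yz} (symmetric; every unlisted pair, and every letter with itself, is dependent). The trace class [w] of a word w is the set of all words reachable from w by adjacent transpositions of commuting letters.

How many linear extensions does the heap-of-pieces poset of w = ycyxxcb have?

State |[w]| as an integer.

6

#0=y has no predecessor
#1=c depends on [0:y]
#2=y depends on [1:c]
#3=x depends on [2:y]
#4=x depends on [3:x]
#5=c depends on [2:y]
#6=b depends on [5:c]
sources: [0:y]
N(rest) = Σ N(rest − s) over sources s of rest; N(one piece) = 1:
  size 1 → [4]=1  [6]=1
  size 2 → [3,4]=1  [4,6]=2  [5,6]=1
  size 3 → [3,4,6]=3  [4,5,6]=3
  size 4 → [3,4,5,6]=6
  size 5 → [2,3,4,5,6]=6
  first=0(y) contributes 6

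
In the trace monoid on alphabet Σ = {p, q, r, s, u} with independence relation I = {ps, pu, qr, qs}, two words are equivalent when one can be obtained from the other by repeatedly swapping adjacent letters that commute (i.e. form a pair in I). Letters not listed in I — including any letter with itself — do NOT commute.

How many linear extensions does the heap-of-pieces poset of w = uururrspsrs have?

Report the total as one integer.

#0=u has no predecessor
#1=u depends on [0:u]
#2=r depends on [1:u]
#3=u depends on [2:r]
#4=r depends on [3:u]
#5=r depends on [4:r]
#6=s depends on [5:r]
#7=p depends on [5:r]
#8=s depends on [6:s]
#9=r depends on [7:p, 8:s]
#10=s depends on [9:r]
sources: [0:u]
N(rest) = Σ N(rest − s) over sources s of rest; N(one piece) = 1:
  size 1 → [10]=1
  size 2 → [9,10]=1
  size 3 → [7,9,10]=1  [8,9,10]=1
  size 4 → [6,8,9,10]=1  [7,8,9,10]=2
  size 5 → [6,7,8,9,10]=3
  size 6 → [5,6,7,8,9,10]=3
  size 7 → [4,5,6,7,8,9,10]=3
  size 8 → [3,4,5,6,7,8,9,10]=3
  size 9 → [2,3,4,5,6,7,8,9,10]=3
  first=0(u) contributes 3

3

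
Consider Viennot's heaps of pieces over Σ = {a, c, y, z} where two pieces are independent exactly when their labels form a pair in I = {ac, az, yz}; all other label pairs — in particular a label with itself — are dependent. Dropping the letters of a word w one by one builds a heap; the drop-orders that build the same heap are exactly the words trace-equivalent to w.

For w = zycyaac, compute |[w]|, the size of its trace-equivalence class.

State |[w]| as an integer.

piece 0:z — minimal
piece 1:y — minimal
piece 2:c rests on {0:z, 1:y}
piece 3:y rests on {2:c}
piece 4:a rests on {3:y}
piece 5:a rests on {4:a}
piece 6:c rests on {3:y}
minimal pieces: {0:z, 1:y}
ways to finish when only these pieces remain (= sum over removing one remaining piece with nothing left below it):
  1 left: {5}→1  {6}→1
  2 left: {4,5}→1  {5,6}→2
  3 left: {4,5,6}→3
  4 left: {3,4,5,6}→3
  5 left: {2,3,4,5,6}→3
  placing 0:z first → 3 extensions
  placing 1:y first → 3 extensions
total linear extensions = 6

6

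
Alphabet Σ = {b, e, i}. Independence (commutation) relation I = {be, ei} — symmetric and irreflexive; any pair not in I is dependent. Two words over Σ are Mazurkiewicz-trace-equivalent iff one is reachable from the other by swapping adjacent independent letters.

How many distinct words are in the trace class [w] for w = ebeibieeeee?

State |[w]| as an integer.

piece 0:e — minimal
piece 1:b — minimal
piece 2:e rests on {0:e}
piece 3:i rests on {1:b}
piece 4:b rests on {3:i}
piece 5:i rests on {4:b}
piece 6:e rests on {2:e}
piece 7:e rests on {6:e}
piece 8:e rests on {7:e}
piece 9:e rests on {8:e}
piece 10:e rests on {9:e}
minimal pieces: {0:e, 1:b}
ways to finish when only these pieces remain (= sum over removing one remaining piece with nothing left below it):
  1 left: {5}→1  {10}→1
  2 left: {4,5}→1  {5,10}→2  {9,10}→1
  3 left: {3,4,5}→1  {4,5,10}→3  {5,9,10}→3  {8,9,10}→1
  4 left: {1,3,4,5}→1  {3,4,5,10}→4  {4,5,9,10}→6  {5,8,9,10}→4  {7,8,9,10}→1
  5 left: {1,3,4,5,10}→5  {3,4,5,9,10}→10  {4,5,8,9,10}→10  {5,7,8,9,10}→5  {6,7,8,9,10}→1
  6 left: {1,3,4,5,9,10}→15  {2,6,7,8,9,10}→1  {3,4,5,8,9,10}→20  {4,5,7,8,9,10}→15  {5,6,7,8,9,10}→6
  7 left: {0,2,6,7,8,9,10}→1  {1,3,4,5,8,9,10}→35  {2,5,6,7,8,9,10}→7  {3,4,5,7,8,9,10}→35  {4,5,6,7,8,9,10}→21
  8 left: {0,2,5,6,7,8,9,10}→8  {1,3,4,5,7,8,9,10}→70  {2,4,5,6,7,8,9,10}→28  {3,4,5,6,7,8,9,10}→56
  9 left: {0,2,4,5,6,7,8,9,10}→36  {1,3,4,5,6,7,8,9,10}→126  {2,3,4,5,6,7,8,9,10}→84
  placing 0:e first → 210 extensions
  placing 1:b first → 120 extensions
total linear extensions = 330

330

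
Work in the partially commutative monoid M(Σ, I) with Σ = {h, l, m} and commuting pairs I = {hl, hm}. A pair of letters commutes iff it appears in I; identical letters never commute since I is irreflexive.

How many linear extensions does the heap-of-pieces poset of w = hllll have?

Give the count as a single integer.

5

piece 0:h — minimal
piece 1:l — minimal
piece 2:l rests on {1:l}
piece 3:l rests on {2:l}
piece 4:l rests on {3:l}
minimal pieces: {0:h, 1:l}
ways to finish when only these pieces remain (= sum over removing one remaining piece with nothing left below it):
  1 left: {0}→1  {4}→1
  2 left: {0,4}→2  {3,4}→1
  3 left: {0,3,4}→3  {2,3,4}→1
  placing 0:h first → 1 extensions
  placing 1:l first → 4 extensions
total linear extensions = 5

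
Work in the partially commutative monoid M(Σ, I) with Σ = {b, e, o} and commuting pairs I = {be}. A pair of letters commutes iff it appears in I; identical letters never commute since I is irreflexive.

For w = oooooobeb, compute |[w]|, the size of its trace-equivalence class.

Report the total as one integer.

drop 0:o onto floor
drop 1:o onto {0:o}
drop 2:o onto {1:o}
drop 3:o onto {2:o}
drop 4:o onto {3:o}
drop 5:o onto {4:o}
drop 6:b onto {5:o}
drop 7:e onto {5:o}
drop 8:b onto {6:b}
ground layer = {0:o}
drop-orders for the pieces not yet dropped (sum over which currently-grounded one goes next):
  1 to go: {7} 1  {8} 1
  2 to go: {6,8} 1  {7,8} 2
  3 to go: {6,7,8} 3
  4 to go: {5,6,7,8} 3
  5 to go: {4,5,6,7,8} 3
  6 to go: {3,4,5,6,7,8} 3
  7 to go: {2,3,4,5,6,7,8} 3
  if 0:o drops first: 3 orders

3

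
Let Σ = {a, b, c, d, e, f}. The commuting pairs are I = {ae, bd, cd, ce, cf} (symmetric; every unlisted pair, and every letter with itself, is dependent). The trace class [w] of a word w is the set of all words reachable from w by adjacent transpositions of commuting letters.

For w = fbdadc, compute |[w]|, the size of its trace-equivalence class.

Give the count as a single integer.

4

#0=f has no predecessor
#1=b depends on [0:f]
#2=d depends on [0:f]
#3=a depends on [1:b, 2:d]
#4=d depends on [3:a]
#5=c depends on [3:a]
sources: [0:f]
N(rest) = Σ N(rest − s) over sources s of rest; N(one piece) = 1:
  size 1 → [4]=1  [5]=1
  size 2 → [4,5]=2
  size 3 → [3,4,5]=2
  size 4 → [1,3,4,5]=2  [2,3,4,5]=2
  first=0(f) contributes 4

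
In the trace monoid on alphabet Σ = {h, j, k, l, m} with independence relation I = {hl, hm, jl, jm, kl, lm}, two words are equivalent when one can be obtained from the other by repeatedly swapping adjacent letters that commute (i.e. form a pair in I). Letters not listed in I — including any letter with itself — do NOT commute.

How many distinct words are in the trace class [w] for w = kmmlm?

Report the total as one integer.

5

piece 0:k — minimal
piece 1:m rests on {0:k}
piece 2:m rests on {1:m}
piece 3:l — minimal
piece 4:m rests on {2:m}
minimal pieces: {0:k, 3:l}
ways to finish when only these pieces remain (= sum over removing one remaining piece with nothing left below it):
  1 left: {3}→1  {4}→1
  2 left: {2,4}→1  {3,4}→2
  3 left: {1,2,4}→1  {2,3,4}→3
  placing 0:k first → 4 extensions
  placing 3:l first → 1 extensions
total linear extensions = 5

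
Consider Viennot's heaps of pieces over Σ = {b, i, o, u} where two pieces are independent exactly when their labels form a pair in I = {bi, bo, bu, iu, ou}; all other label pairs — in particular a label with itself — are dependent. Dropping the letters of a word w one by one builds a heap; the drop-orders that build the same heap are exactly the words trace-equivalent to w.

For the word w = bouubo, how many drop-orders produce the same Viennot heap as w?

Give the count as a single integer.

90

0(b) covers ∅
1(o) covers ∅
2(u) covers ∅
3(u) covers 2:u
4(b) covers 0:b
5(o) covers 1:o
floor of heap: 0:b, 1:o, 2:u
completions by unplaced set U, small U first (add the entries for U minus each lowest piece of U):
  |U|=1: {3}:1  {4}:1  {5}:1
  |U|=2: {0,4}:1  {1,5}:1  {2,3}:1  {3,4}:2  {3,5}:2  {4,5}:2
  |U|=3: {0,3,4}:3  {0,4,5}:3  {1,3,5}:3  {1,4,5}:3  {2,3,4}:3  {2,3,5}:3  {3,4,5}:6
  |U|=4: {0,1,4,5}:6  {0,2,3,4}:6  {0,3,4,5}:12  {1,2,3,5}:6  {1,3,4,5}:12  {2,3,4,5}:12
  start at 0(b): 30
  start at 1(o): 30
  start at 2(u): 30
sum over floor = 90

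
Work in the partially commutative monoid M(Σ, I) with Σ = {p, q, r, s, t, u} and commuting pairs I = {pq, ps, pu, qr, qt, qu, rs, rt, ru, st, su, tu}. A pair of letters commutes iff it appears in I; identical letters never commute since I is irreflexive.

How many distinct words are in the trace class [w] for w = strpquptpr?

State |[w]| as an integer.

720

piece 0:s — minimal
piece 1:t — minimal
piece 2:r — minimal
piece 3:p rests on {1:t, 2:r}
piece 4:q rests on {0:s}
piece 5:u — minimal
piece 6:p rests on {3:p}
piece 7:t rests on {6:p}
piece 8:p rests on {7:t}
piece 9:r rests on {8:p}
minimal pieces: {0:s, 1:t, 2:r, 5:u}
ways to finish when only these pieces remain (= sum over removing one remaining piece with nothing left below it):
  1 left: {4}→1  {5}→1  {9}→1
  2 left: {0,4}→1  {4,5}→2  {4,9}→2  {5,9}→2  {8,9}→1
  3 left: {0,4,5}→3  {0,4,9}→3  {4,5,9}→6  {4,8,9}→3  {5,8,9}→3  {7,8,9}→1
  4 left: {0,4,5,9}→12  {0,4,8,9}→6  {4,5,8,9}→12  {4,7,8,9}→4  {5,7,8,9}→4  {6,7,8,9}→1
  5 left: {0,4,5,8,9}→30  {0,4,7,8,9}→10  {3,6,7,8,9}→1  {4,5,7,8,9}→20  {4,6,7,8,9}→5  {5,6,7,8,9}→5
  6 left: {0,4,5,7,8,9}→60  {0,4,6,7,8,9}→15  {1,3,6,7,8,9}→1  {2,3,6,7,8,9}→1  {3,4,6,7,8,9}→6  {3,5,6,7,8,9}→6  {4,5,6,7,8,9}→30
  7 left: {0,3,4,6,7,8,9}→21  {0,4,5,6,7,8,9}→105  {1,2,3,6,7,8,9}→2  {1,3,4,6,7,8,9}→7  {1,3,5,6,7,8,9}→7  {2,3,4,6,7,8,9}→7  {2,3,5,6,7,8,9}→7  {3,4,5,6,7,8,9}→42
  8 left: {0,1,3,4,6,7,8,9}→28  {0,2,3,4,6,7,8,9}→28  {0,3,4,5,6,7,8,9}→168  {1,2,3,4,6,7,8,9}→16  {1,2,3,5,6,7,8,9}→16  {1,3,4,5,6,7,8,9}→56  {2,3,4,5,6,7,8,9}→56
  placing 0:s first → 144 extensions
  placing 1:t first → 252 extensions
  placing 2:r first → 252 extensions
  placing 5:u first → 72 extensions
total linear extensions = 720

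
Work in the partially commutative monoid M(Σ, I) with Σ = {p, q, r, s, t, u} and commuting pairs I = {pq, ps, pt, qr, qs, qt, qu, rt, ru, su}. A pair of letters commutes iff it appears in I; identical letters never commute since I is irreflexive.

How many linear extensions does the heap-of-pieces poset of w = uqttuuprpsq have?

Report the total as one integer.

110

#0=u has no predecessor
#1=q has no predecessor
#2=t depends on [0:u]
#3=t depends on [2:t]
#4=u depends on [3:t]
#5=u depends on [4:u]
#6=p depends on [5:u]
#7=r depends on [6:p]
#8=p depends on [7:r]
#9=s depends on [7:r]
#10=q depends on [1:q]
sources: [0:u, 1:q]
N(rest) = Σ N(rest − s) over sources s of rest; N(one piece) = 1:
  size 1 → [8]=1  [9]=1  [10]=1
  size 2 → [1,10]=1  [8,9]=2  [8,10]=2  [9,10]=2
  size 3 → [1,8,10]=3  [1,9,10]=3  [7,8,9]=2  [8,9,10]=6
  size 4 → [1,8,9,10]=12  [6,7,8,9]=2  [7,8,9,10]=8
  size 5 → [1,7,8,9,10]=20  [5,6,7,8,9]=2  [6,7,8,9,10]=10
  size 6 → [1,6,7,8,9,10]=30  [4,5,6,7,8,9]=2  [5,6,7,8,9,10]=12
  size 7 → [1,5,6,7,8,9,10]=42  [3,4,5,6,7,8,9]=2  [4,5,6,7,8,9,10]=14
  size 8 → [1,4,5,6,7,8,9,10]=56  [2,3,4,5,6,7,8,9]=2  [3,4,5,6,7,8,9,10]=16
  size 9 → [0,2,3,4,5,6,7,8,9]=2  [1,3,4,5,6,7,8,9,10]=72  [2,3,4,5,6,7,8,9,10]=18
  first=0(u) contributes 90
  first=1(q) contributes 20
|[w]| = 110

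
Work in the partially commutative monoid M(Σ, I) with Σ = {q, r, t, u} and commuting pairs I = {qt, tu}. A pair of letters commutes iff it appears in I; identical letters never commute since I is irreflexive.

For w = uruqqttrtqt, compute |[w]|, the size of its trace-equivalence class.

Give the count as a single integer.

#0=u has no predecessor
#1=r depends on [0:u]
#2=u depends on [1:r]
#3=q depends on [2:u]
#4=q depends on [3:q]
#5=t depends on [1:r]
#6=t depends on [5:t]
#7=r depends on [4:q, 6:t]
#8=t depends on [7:r]
#9=q depends on [7:r]
#10=t depends on [8:t]
sources: [0:u]
N(rest) = Σ N(rest − s) over sources s of rest; N(one piece) = 1:
  size 1 → [9]=1  [10]=1
  size 2 → [8,10]=1  [9,10]=2
  size 3 → [8,9,10]=3
  size 4 → [7,8,9,10]=3
  size 5 → [4,7,8,9,10]=3  [6,7,8,9,10]=3
  size 6 → [3,4,7,8,9,10]=3  [4,6,7,8,9,10]=6  [5,6,7,8,9,10]=3
  size 7 → [2,3,4,7,8,9,10]=3  [3,4,6,7,8,9,10]=9  [4,5,6,7,8,9,10]=9
  size 8 → [2,3,4,6,7,8,9,10]=12  [3,4,5,6,7,8,9,10]=18
  size 9 → [2,3,4,5,6,7,8,9,10]=30
  first=0(u) contributes 30

30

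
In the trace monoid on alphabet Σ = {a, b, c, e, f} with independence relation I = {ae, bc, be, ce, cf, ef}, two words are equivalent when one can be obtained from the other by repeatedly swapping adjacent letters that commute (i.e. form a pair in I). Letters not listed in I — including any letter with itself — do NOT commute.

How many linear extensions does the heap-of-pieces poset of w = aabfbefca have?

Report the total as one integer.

45

#0=a has no predecessor
#1=a depends on [0:a]
#2=b depends on [1:a]
#3=f depends on [2:b]
#4=b depends on [3:f]
#5=e has no predecessor
#6=f depends on [4:b]
#7=c depends on [1:a]
#8=a depends on [6:f, 7:c]
sources: [0:a, 5:e]
N(rest) = Σ N(rest − s) over sources s of rest; N(one piece) = 1:
  size 1 → [5]=1  [8]=1
  size 2 → [5,8]=2  [6,8]=1  [7,8]=1
  size 3 → [4,6,8]=1  [5,6,8]=3  [5,7,8]=3  [6,7,8]=2
  size 4 → [3,4,6,8]=1  [4,5,6,8]=4  [4,6,7,8]=3  [5,6,7,8]=8
  size 5 → [2,3,4,6,8]=1  [3,4,5,6,8]=5  [3,4,6,7,8]=4  [4,5,6,7,8]=15
  size 6 → [2,3,4,5,6,8]=6  [2,3,4,6,7,8]=5  [3,4,5,6,7,8]=24
  size 7 → [1,2,3,4,6,7,8]=5  [2,3,4,5,6,7,8]=35
  first=0(a) contributes 40
  first=5(e) contributes 5
|[w]| = 45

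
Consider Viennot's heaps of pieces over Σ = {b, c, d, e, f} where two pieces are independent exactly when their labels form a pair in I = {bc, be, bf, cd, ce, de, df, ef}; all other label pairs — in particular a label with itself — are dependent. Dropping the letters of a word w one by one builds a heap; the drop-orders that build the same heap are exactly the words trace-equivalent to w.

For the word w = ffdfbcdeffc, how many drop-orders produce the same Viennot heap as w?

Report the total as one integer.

1320

drop 0:f onto floor
drop 1:f onto {0:f}
drop 2:d onto floor
drop 3:f onto {1:f}
drop 4:b onto {2:d}
drop 5:c onto {3:f}
drop 6:d onto {4:b}
drop 7:e onto floor
drop 8:f onto {5:c}
drop 9:f onto {8:f}
drop 10:c onto {9:f}
ground layer = {0:f, 2:d, 7:e}
drop-orders for the pieces not yet dropped (sum over which currently-grounded one goes next):
  1 to go: {6} 1  {7} 1  {10} 1
  2 to go: {4,6} 1  {6,7} 2  {6,10} 2  {7,10} 2  {9,10} 1
  3 to go: {2,4,6} 1  {4,6,7} 3  {4,6,10} 3  {6,7,10} 6  {6,9,10} 3  {7,9,10} 3  {8,9,10} 1
  4 to go: {2,4,6,7} 4  {2,4,6,10} 4  {4,6,7,10} 12  {4,6,9,10} 6  {5,8,9,10} 1  {6,7,9,10} 12  {6,8,9,10} 4  {7,8,9,10} 4
  5 to go: {2,4,6,7,10} 20  {2,4,6,9,10} 10  {3,5,8,9,10} 1  {4,6,7,9,10} 30  {4,6,8,9,10} 10  {5,6,8,9,10} 5  {5,7,8,9,10} 5  {6,7,8,9,10} 20
  6 to go: {1,3,5,8,9,10} 1  {2,4,6,7,9,10} 60  {2,4,6,8,9,10} 20  {3,5,6,8,9,10} 6  {3,5,7,8,9,10} 6  {4,5,6,8,9,10} 15  {4,6,7,8,9,10} 60  {5,6,7,8,9,10} 30
  7 to go: {0,1,3,5,8,9,10} 1  {1,3,5,6,8,9,10} 7  {1,3,5,7,8,9,10} 7  {2,4,5,6,8,9,10} 35  {2,4,6,7,8,9,10} 140  {3,4,5,6,8,9,10} 21  {3,5,6,7,8,9,10} 42  {4,5,6,7,8,9,10} 105
  8 to go: {0,1,3,5,6,8,9,10} 8  {0,1,3,5,7,8,9,10} 8  {1,3,4,5,6,8,9,10} 28  {1,3,5,6,7,8,9,10} 56  {2,3,4,5,6,8,9,10} 56  {2,4,5,6,7,8,9,10} 280  {3,4,5,6,7,8,9,10} 168
  9 to go: {0,1,3,4,5,6,8,9,10} 36  {0,1,3,5,6,7,8,9,10} 72  {1,2,3,4,5,6,8,9,10} 84  {1,3,4,5,6,7,8,9,10} 252  {2,3,4,5,6,7,8,9,10} 504
  if 0:f drops first: 840 orders
  if 2:d drops first: 360 orders
  if 7:e drops first: 120 orders
heap linearizations: 1320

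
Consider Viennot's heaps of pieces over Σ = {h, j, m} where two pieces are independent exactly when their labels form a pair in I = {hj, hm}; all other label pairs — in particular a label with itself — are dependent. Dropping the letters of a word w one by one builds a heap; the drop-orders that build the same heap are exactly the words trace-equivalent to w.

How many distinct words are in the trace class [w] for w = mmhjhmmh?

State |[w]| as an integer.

0(m) covers ∅
1(m) covers 0:m
2(h) covers ∅
3(j) covers 1:m
4(h) covers 2:h
5(m) covers 3:j
6(m) covers 5:m
7(h) covers 4:h
floor of heap: 0:m, 2:h
completions by unplaced set U, small U first (add the entries for U minus each lowest piece of U):
  |U|=1: {6}:1  {7}:1
  |U|=2: {4,7}:1  {5,6}:1  {6,7}:2
  |U|=3: {2,4,7}:1  {3,5,6}:1  {4,6,7}:3  {5,6,7}:3
  |U|=4: {1,3,5,6}:1  {2,4,6,7}:4  {3,5,6,7}:4  {4,5,6,7}:6
  |U|=5: {0,1,3,5,6}:1  {1,3,5,6,7}:5  {2,4,5,6,7}:10  {3,4,5,6,7}:10
  |U|=6: {0,1,3,5,6,7}:6  {1,3,4,5,6,7}:15  {2,3,4,5,6,7}:20
  start at 0(m): 35
  start at 2(h): 21
sum over floor = 56

56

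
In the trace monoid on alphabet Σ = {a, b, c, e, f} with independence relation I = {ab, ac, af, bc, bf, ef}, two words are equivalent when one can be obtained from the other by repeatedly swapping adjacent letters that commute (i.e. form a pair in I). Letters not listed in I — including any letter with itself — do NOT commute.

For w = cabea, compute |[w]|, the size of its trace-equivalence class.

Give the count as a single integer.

#0=c has no predecessor
#1=a has no predecessor
#2=b has no predecessor
#3=e depends on [0:c, 1:a, 2:b]
#4=a depends on [3:e]
sources: [0:c, 1:a, 2:b]
N(rest) = Σ N(rest − s) over sources s of rest; N(one piece) = 1:
  size 1 → [4]=1
  size 2 → [3,4]=1
  size 3 → [0,3,4]=1  [1,3,4]=1  [2,3,4]=1
  first=0(c) contributes 2
  first=1(a) contributes 2
  first=2(b) contributes 2
|[w]| = 6

6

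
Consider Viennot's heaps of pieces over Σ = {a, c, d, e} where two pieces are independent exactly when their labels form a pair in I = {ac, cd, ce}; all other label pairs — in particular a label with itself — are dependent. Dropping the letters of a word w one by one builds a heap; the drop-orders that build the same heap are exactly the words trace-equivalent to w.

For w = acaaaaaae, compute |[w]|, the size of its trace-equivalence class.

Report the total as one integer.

9

0(a) covers ∅
1(c) covers ∅
2(a) covers 0:a
3(a) covers 2:a
4(a) covers 3:a
5(a) covers 4:a
6(a) covers 5:a
7(a) covers 6:a
8(e) covers 7:a
floor of heap: 0:a, 1:c
completions by unplaced set U, small U first (add the entries for U minus each lowest piece of U):
  |U|=1: {1}:1  {8}:1
  |U|=2: {1,8}:2  {7,8}:1
  |U|=3: {1,7,8}:3  {6,7,8}:1
  |U|=4: {1,6,7,8}:4  {5,6,7,8}:1
  |U|=5: {1,5,6,7,8}:5  {4,5,6,7,8}:1
  |U|=6: {1,4,5,6,7,8}:6  {3,4,5,6,7,8}:1
  |U|=7: {1,3,4,5,6,7,8}:7  {2,3,4,5,6,7,8}:1
  start at 0(a): 8
  start at 1(c): 1
sum over floor = 9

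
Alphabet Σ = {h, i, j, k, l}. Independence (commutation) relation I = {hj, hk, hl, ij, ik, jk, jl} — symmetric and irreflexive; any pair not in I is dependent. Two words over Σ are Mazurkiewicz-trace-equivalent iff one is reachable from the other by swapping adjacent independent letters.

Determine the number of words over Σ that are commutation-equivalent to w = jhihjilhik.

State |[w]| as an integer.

225

#0=j has no predecessor
#1=h has no predecessor
#2=i depends on [1:h]
#3=h depends on [2:i]
#4=j depends on [0:j]
#5=i depends on [3:h]
#6=l depends on [5:i]
#7=h depends on [5:i]
#8=i depends on [6:l, 7:h]
#9=k depends on [6:l]
sources: [0:j, 1:h]
N(rest) = Σ N(rest − s) over sources s of rest; N(one piece) = 1:
  size 1 → [4]=1  [8]=1  [9]=1
  size 2 → [0,4]=1  [4,8]=2  [4,9]=2  [7,8]=1  [8,9]=2
  size 3 → [0,4,8]=3  [0,4,9]=3  [4,7,8]=3  [4,8,9]=6  [6,8,9]=2  [7,8,9]=3
  size 4 → [0,4,7,8]=6  [0,4,8,9]=12  [4,6,8,9]=8  [4,7,8,9]=12  [6,7,8,9]=5
  size 5 → [0,4,6,8,9]=20  [0,4,7,8,9]=30  [4,6,7,8,9]=25  [5,6,7,8,9]=5
  size 6 → [0,4,6,7,8,9]=75  [3,5,6,7,8,9]=5  [4,5,6,7,8,9]=30
  size 7 → [0,4,5,6,7,8,9]=105  [2,3,5,6,7,8,9]=5  [3,4,5,6,7,8,9]=35
  size 8 → [0,3,4,5,6,7,8,9]=140  [1,2,3,5,6,7,8,9]=5  [2,3,4,5,6,7,8,9]=40
  first=0(j) contributes 45
  first=1(h) contributes 180
|[w]| = 225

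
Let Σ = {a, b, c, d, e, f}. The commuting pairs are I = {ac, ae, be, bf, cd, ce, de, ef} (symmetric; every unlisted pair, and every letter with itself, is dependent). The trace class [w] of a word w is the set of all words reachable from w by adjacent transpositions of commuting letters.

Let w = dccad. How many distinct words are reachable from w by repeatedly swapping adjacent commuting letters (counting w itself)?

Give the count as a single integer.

10

drop 0:d onto floor
drop 1:c onto floor
drop 2:c onto {1:c}
drop 3:a onto {0:d}
drop 4:d onto {3:a}
ground layer = {0:d, 1:c}
drop-orders for the pieces not yet dropped (sum over which currently-grounded one goes next):
  1 to go: {2} 1  {4} 1
  2 to go: {1,2} 1  {2,4} 2  {3,4} 1
  3 to go: {0,3,4} 1  {1,2,4} 3  {2,3,4} 3
  if 0:d drops first: 6 orders
  if 1:c drops first: 4 orders
heap linearizations: 10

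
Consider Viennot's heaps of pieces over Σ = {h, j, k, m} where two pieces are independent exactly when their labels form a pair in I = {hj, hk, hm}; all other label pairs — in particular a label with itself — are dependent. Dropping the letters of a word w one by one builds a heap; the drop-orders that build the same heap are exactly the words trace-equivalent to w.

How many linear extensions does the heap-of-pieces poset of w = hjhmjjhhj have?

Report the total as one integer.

0(h) covers ∅
1(j) covers ∅
2(h) covers 0:h
3(m) covers 1:j
4(j) covers 3:m
5(j) covers 4:j
6(h) covers 2:h
7(h) covers 6:h
8(j) covers 5:j
floor of heap: 0:h, 1:j
completions by unplaced set U, small U first (add the entries for U minus each lowest piece of U):
  |U|=1: {7}:1  {8}:1
  |U|=2: {5,8}:1  {6,7}:1  {7,8}:2
  |U|=3: {2,6,7}:1  {4,5,8}:1  {5,7,8}:3  {6,7,8}:3
  |U|=4: {0,2,6,7}:1  {2,6,7,8}:4  {3,4,5,8}:1  {4,5,7,8}:4  {5,6,7,8}:6
  |U|=5: {0,2,6,7,8}:5  {1,3,4,5,8}:1  {2,5,6,7,8}:10  {3,4,5,7,8}:5  {4,5,6,7,8}:10
  |U|=6: {0,2,5,6,7,8}:15  {1,3,4,5,7,8}:6  {2,4,5,6,7,8}:20  {3,4,5,6,7,8}:15
  |U|=7: {0,2,4,5,6,7,8}:35  {1,3,4,5,6,7,8}:21  {2,3,4,5,6,7,8}:35
  start at 0(h): 56
  start at 1(j): 70
sum over floor = 126

126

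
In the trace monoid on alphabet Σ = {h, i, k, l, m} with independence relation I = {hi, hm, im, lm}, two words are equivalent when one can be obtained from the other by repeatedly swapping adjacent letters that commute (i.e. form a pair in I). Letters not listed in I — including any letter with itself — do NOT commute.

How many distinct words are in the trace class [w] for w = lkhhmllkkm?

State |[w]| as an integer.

5

piece 0:l — minimal
piece 1:k rests on {0:l}
piece 2:h rests on {1:k}
piece 3:h rests on {2:h}
piece 4:m rests on {1:k}
piece 5:l rests on {3:h}
piece 6:l rests on {5:l}
piece 7:k rests on {4:m, 6:l}
piece 8:k rests on {7:k}
piece 9:m rests on {8:k}
minimal pieces: {0:l}
ways to finish when only these pieces remain (= sum over removing one remaining piece with nothing left below it):
  1 left: {9}→1
  2 left: {8,9}→1
  3 left: {7,8,9}→1
  4 left: {4,7,8,9}→1  {6,7,8,9}→1
  5 left: {4,6,7,8,9}→2  {5,6,7,8,9}→1
  6 left: {3,5,6,7,8,9}→1  {4,5,6,7,8,9}→3
  7 left: {2,3,5,6,7,8,9}→1  {3,4,5,6,7,8,9}→4
  8 left: {2,3,4,5,6,7,8,9}→5
  placing 0:l first → 5 extensions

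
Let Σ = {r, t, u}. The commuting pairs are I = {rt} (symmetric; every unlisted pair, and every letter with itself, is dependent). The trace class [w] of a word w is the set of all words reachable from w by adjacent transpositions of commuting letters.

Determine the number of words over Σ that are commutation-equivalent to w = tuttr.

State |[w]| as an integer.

3

piece 0:t — minimal
piece 1:u rests on {0:t}
piece 2:t rests on {1:u}
piece 3:t rests on {2:t}
piece 4:r rests on {1:u}
minimal pieces: {0:t}
ways to finish when only these pieces remain (= sum over removing one remaining piece with nothing left below it):
  1 left: {3}→1  {4}→1
  2 left: {2,3}→1  {3,4}→2
  3 left: {2,3,4}→3
  placing 0:t first → 3 extensions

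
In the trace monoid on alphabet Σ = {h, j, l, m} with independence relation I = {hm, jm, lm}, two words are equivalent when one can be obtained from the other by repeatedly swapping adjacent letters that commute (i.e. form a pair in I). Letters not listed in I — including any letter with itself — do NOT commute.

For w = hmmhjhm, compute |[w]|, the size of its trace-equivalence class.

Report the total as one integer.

35

#0=h has no predecessor
#1=m has no predecessor
#2=m depends on [1:m]
#3=h depends on [0:h]
#4=j depends on [3:h]
#5=h depends on [4:j]
#6=m depends on [2:m]
sources: [0:h, 1:m]
N(rest) = Σ N(rest − s) over sources s of rest; N(one piece) = 1:
  size 1 → [5]=1  [6]=1
  size 2 → [2,6]=1  [4,5]=1  [5,6]=2
  size 3 → [1,2,6]=1  [2,5,6]=3  [3,4,5]=1  [4,5,6]=3
  size 4 → [0,3,4,5]=1  [1,2,5,6]=4  [2,4,5,6]=6  [3,4,5,6]=4
  size 5 → [0,3,4,5,6]=5  [1,2,4,5,6]=10  [2,3,4,5,6]=10
  first=0(h) contributes 20
  first=1(m) contributes 15
|[w]| = 35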